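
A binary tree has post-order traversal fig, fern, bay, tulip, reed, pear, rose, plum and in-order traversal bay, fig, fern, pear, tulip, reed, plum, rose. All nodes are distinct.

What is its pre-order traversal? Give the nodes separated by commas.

The last element of post-order is the root; it splits in-order into left and right subtrees.
Root plum: left subtree has 6 nodes {bay, fig, fern, pear, tulip, reed}, right has 1 {rose}.
  Root pear: left subtree has 3 nodes {bay, fig, fern}, right has 2 {tulip, reed}.
    Root bay: left subtree has 0 nodes { }, right has 2 {fig, fern}.
      Root fern: left subtree has 1 node {fig}, right has 0 { }.
    Root reed: left subtree has 1 node {tulip}, right has 0 { }.

plum, pear, bay, fern, fig, reed, tulip, rose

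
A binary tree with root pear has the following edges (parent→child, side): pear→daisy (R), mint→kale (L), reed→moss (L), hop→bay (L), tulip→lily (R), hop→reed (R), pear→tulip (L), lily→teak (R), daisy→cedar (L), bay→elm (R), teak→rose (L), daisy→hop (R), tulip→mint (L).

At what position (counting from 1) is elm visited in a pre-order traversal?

12

Pre-order visits the node, then its left subtree, then its right subtree.
Visit pear.
At pear: go left to tulip.
  Visit tulip.
  At tulip: go left to mint.
    Visit mint.
    At mint: go left to kale.
      kale is a leaf — visit kale.
    At mint: no right child.
  At tulip: go right to lily.
    Visit lily.
    At lily: no left child.
    At lily: go right to teak.
      Visit teak.
      At teak: go left to rose.
        rose is a leaf — visit rose.
      At teak: no right child.
At pear: go right to daisy.
  Visit daisy.
  At daisy: go left to cedar.
    cedar is a leaf — visit cedar.
  At daisy: go right to hop.
    Visit hop.
    At hop: go left to bay.
      Visit bay.
      At bay: no left child.
      At bay: go right to elm.
        elm is a leaf — visit elm.
    At hop: go right to reed.
      Visit reed.
      At reed: go left to moss.
        moss is a leaf — visit moss.
      At reed: no right child.
Full pre-order sequence: pear, tulip, mint, kale, lily, teak, rose, daisy, cedar, hop, bay, elm, reed, moss.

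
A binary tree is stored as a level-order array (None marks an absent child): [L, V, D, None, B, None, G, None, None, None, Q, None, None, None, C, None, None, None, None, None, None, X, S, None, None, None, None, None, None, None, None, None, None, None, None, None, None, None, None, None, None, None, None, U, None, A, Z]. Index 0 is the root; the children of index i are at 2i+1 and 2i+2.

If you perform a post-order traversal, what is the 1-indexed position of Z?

Post-order visits the left subtree, then the right subtree, then the node.
At L: go left to V.
  At V: no left child.
  At V: go right to B.
    At B: no left child.
    At B: go right to Q.
      At Q: go left to X.
        At X: go left to U.
          U is a leaf — visit U.
        At X: no right child.
        Visit X.
      At Q: go right to S.
        At S: go left to A.
          A is a leaf — visit A.
        At S: go right to Z.
          Z is a leaf — visit Z.
        Visit S.
      Visit Q.
    Visit B.
  Visit V.
At L: go right to D.
  At D: no left child.
  At D: go right to G.
    At G: no left child.
    At G: go right to C.
      C is a leaf — visit C.
    Visit G.
  Visit D.
Visit L.
Full post-order sequence: U, X, A, Z, S, Q, B, V, C, G, D, L.

4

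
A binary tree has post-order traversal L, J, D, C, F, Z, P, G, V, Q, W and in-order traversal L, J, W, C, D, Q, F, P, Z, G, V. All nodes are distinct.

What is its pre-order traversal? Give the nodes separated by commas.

The last element of post-order is the root; it splits in-order into left and right subtrees.
Root W: left subtree has 2 nodes {L, J}, right has 8 {C, D, Q, F, P, Z, G, V}.
  Root J: left subtree has 1 node {L}, right has 0 { }.
  Root Q: left subtree has 2 nodes {C, D}, right has 5 {F, P, Z, G, V}.
    Root C: left subtree has 0 nodes { }, right has 1 {D}.
    Root V: left subtree has 4 nodes {F, P, Z, G}, right has 0 { }.
      Root G: left subtree has 3 nodes {F, P, Z}, right has 0 { }.
        Root P: left subtree has 1 node {F}, right has 1 {Z}.

W, J, L, Q, C, D, V, G, P, F, Z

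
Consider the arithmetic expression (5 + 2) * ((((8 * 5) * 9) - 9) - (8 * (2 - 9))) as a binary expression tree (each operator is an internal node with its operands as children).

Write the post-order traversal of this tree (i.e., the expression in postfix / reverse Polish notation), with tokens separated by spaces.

Post-order on an expression tree gives postfix notation: for each operator, emit left operand, right operand, then the operator.

5 2 + 8 5 * 9 * 9 - 8 2 9 - * - *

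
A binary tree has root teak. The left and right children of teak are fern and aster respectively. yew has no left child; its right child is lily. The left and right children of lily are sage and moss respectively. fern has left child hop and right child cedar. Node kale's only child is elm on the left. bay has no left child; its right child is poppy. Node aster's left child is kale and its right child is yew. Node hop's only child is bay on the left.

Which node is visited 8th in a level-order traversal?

Level-order visits nodes level by level from the root, left to right within each level.
Level 0: teak
Level 1: fern, aster
Level 2: hop, cedar, kale, yew
Level 3: bay, elm, lily
Level 4: poppy, sage, moss
Full level-order sequence: teak, fern, aster, hop, cedar, kale, yew, bay, elm, lily, poppy, sage, moss.

bay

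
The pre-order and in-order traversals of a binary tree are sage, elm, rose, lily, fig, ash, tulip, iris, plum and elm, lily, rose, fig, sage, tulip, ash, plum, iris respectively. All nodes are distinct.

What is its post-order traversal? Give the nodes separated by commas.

The first element of pre-order is the root; it splits in-order into left and right subtrees.
Root sage: left subtree has 4 nodes {elm, lily, rose, fig}, right has 4 {tulip, ash, plum, iris}.
  Root elm: left subtree has 0 nodes { }, right has 3 {lily, rose, fig}.
    Root rose: left subtree has 1 node {lily}, right has 1 {fig}.
  Root ash: left subtree has 1 node {tulip}, right has 2 {plum, iris}.
    Root iris: left subtree has 1 node {plum}, right has 0 { }.

lily, fig, rose, elm, tulip, plum, iris, ash, sage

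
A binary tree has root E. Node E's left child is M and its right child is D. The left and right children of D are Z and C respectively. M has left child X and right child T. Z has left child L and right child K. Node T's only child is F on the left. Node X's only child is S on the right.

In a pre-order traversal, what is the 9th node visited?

L

Pre-order visits the node, then its left subtree, then its right subtree.
Visit E.
At E: go left to M.
  Visit M.
  At M: go left to X.
    Visit X.
    At X: no left child.
    At X: go right to S.
      S is a leaf — visit S.
  At M: go right to T.
    Visit T.
    At T: go left to F.
      F is a leaf — visit F.
    At T: no right child.
At E: go right to D.
  Visit D.
  At D: go left to Z.
    Visit Z.
    At Z: go left to L.
      L is a leaf — visit L.
    At Z: go right to K.
      K is a leaf — visit K.
  At D: go right to C.
    C is a leaf — visit C.
Full pre-order sequence: E, M, X, S, T, F, D, Z, L, K, C.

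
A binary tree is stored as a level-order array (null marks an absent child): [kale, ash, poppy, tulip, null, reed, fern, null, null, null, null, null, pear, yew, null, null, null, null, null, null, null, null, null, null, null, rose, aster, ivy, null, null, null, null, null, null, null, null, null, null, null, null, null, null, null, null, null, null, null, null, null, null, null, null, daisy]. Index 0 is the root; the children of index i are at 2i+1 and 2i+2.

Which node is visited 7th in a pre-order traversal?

Pre-order visits the node, then its left subtree, then its right subtree.
Visit kale.
At kale: go left to ash.
  Visit ash.
  At ash: go left to tulip.
    tulip is a leaf — visit tulip.
  At ash: no right child.
At kale: go right to poppy.
  Visit poppy.
  At poppy: go left to reed.
    Visit reed.
    At reed: no left child.
    At reed: go right to pear.
      Visit pear.
      At pear: go left to rose.
        Visit rose.
        At rose: no left child.
        At rose: go right to daisy.
          daisy is a leaf — visit daisy.
      At pear: go right to aster.
        aster is a leaf — visit aster.
  At poppy: go right to fern.
    Visit fern.
    At fern: go left to yew.
      Visit yew.
      At yew: go left to ivy.
        ivy is a leaf — visit ivy.
      At yew: no right child.
    At fern: no right child.
Full pre-order sequence: kale, ash, tulip, poppy, reed, pear, rose, daisy, aster, fern, yew, ivy.

rose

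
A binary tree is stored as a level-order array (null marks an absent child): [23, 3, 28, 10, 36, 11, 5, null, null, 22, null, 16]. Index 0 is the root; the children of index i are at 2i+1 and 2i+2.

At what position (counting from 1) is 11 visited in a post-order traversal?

6

Post-order visits the left subtree, then the right subtree, then the node.
At 23: go left to 3.
  At 3: go left to 10.
    10 is a leaf — visit 10.
  At 3: go right to 36.
    At 36: go left to 22.
      22 is a leaf — visit 22.
    At 36: no right child.
    Visit 36.
  Visit 3.
At 23: go right to 28.
  At 28: go left to 11.
    At 11: go left to 16.
      16 is a leaf — visit 16.
    At 11: no right child.
    Visit 11.
  At 28: go right to 5.
    5 is a leaf — visit 5.
  Visit 28.
Visit 23.
Full post-order sequence: 10, 22, 36, 3, 16, 11, 5, 28, 23.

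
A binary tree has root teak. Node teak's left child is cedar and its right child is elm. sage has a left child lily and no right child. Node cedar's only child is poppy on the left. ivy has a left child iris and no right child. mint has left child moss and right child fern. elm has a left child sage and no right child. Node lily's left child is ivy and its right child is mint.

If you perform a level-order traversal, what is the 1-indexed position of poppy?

Level-order visits nodes level by level from the root, left to right within each level.
Level 0: teak
Level 1: cedar, elm
Level 2: poppy, sage
Level 3: lily
Level 4: ivy, mint
Level 5: iris, moss, fern
Full level-order sequence: teak, cedar, elm, poppy, sage, lily, ivy, mint, iris, moss, fern.

4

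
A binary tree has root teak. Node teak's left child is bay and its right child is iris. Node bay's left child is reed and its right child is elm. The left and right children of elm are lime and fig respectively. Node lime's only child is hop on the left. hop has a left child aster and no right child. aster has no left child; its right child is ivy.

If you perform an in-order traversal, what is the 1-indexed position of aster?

In-order visits the left subtree, then the node, then the right subtree.
At teak: go left to bay.
  At bay: go left to reed.
    reed is a leaf — visit reed.
  Visit bay.
  At bay: go right to elm.
    At elm: go left to lime.
      At lime: go left to hop.
        At hop: go left to aster.
          At aster: no left child.
          Visit aster.
          At aster: go right to ivy.
            ivy is a leaf — visit ivy.
        Visit hop.
        At hop: no right child.
      Visit lime.
      At lime: no right child.
    Visit elm.
    At elm: go right to fig.
      fig is a leaf — visit fig.
Visit teak.
At teak: go right to iris.
  iris is a leaf — visit iris.
Full in-order sequence: reed, bay, aster, ivy, hop, lime, elm, fig, teak, iris.

3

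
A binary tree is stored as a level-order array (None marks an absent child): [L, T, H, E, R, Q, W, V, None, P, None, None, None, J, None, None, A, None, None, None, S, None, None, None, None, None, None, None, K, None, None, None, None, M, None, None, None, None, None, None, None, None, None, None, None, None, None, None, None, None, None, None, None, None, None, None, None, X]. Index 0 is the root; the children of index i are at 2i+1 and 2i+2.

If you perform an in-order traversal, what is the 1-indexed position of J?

In-order visits the left subtree, then the node, then the right subtree.
At L: go left to T.
  At T: go left to E.
    At E: go left to V.
      At V: no left child.
      Visit V.
      At V: go right to A.
        At A: go left to M.
          M is a leaf — visit M.
        Visit A.
        At A: no right child.
    Visit E.
    At E: no right child.
  Visit T.
  At T: go right to R.
    At R: go left to P.
      At P: no left child.
      Visit P.
      At P: go right to S.
        S is a leaf — visit S.
    Visit R.
    At R: no right child.
Visit L.
At L: go right to H.
  At H: go left to Q.
    Q is a leaf — visit Q.
  Visit H.
  At H: go right to W.
    At W: go left to J.
      At J: no left child.
      Visit J.
      At J: go right to K.
        At K: go left to X.
          X is a leaf — visit X.
        Visit K.
        At K: no right child.
    Visit W.
    At W: no right child.
Full in-order sequence: V, M, A, E, T, P, S, R, L, Q, H, J, X, K, W.

12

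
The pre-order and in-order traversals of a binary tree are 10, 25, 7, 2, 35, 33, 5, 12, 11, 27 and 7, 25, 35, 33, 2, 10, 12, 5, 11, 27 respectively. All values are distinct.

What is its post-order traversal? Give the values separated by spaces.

The first element of pre-order is the root; it splits in-order into left and right subtrees.
Root 10: left subtree has 5 nodes {7, 25, 35, 33, 2}, right has 4 {12, 5, 11, 27}.
  Root 25: left subtree has 1 node {7}, right has 3 {35, 33, 2}.
    Root 2: left subtree has 2 nodes {35, 33}, right has 0 { }.
      Root 35: left subtree has 0 nodes { }, right has 1 {33}.
  Root 5: left subtree has 1 node {12}, right has 2 {11, 27}.
    Root 11: left subtree has 0 nodes { }, right has 1 {27}.

7 33 35 2 25 12 27 11 5 10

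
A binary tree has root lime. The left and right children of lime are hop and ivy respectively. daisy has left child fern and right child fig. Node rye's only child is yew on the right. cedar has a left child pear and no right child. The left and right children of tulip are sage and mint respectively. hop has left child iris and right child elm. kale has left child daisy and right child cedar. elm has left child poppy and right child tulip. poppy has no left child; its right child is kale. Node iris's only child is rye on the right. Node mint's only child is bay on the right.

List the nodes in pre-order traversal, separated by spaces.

lime hop iris rye yew elm poppy kale daisy fern fig cedar pear tulip sage mint bay ivy

Pre-order visits the node, then its left subtree, then its right subtree.
Visit lime.
At lime: go left to hop.
  Visit hop.
  At hop: go left to iris.
    Visit iris.
    At iris: no left child.
    At iris: go right to rye.
      Visit rye.
      At rye: no left child.
      At rye: go right to yew.
        yew is a leaf — visit yew.
  At hop: go right to elm.
    Visit elm.
    At elm: go left to poppy.
      Visit poppy.
      At poppy: no left child.
      At poppy: go right to kale.
        Visit kale.
        At kale: go left to daisy.
          Visit daisy.
          At daisy: go left to fern.
            fern is a leaf — visit fern.
          At daisy: go right to fig.
            fig is a leaf — visit fig.
        At kale: go right to cedar.
          Visit cedar.
          At cedar: go left to pear.
            pear is a leaf — visit pear.
          At cedar: no right child.
    At elm: go right to tulip.
      Visit tulip.
      At tulip: go left to sage.
        sage is a leaf — visit sage.
      At tulip: go right to mint.
        Visit mint.
        At mint: no left child.
        At mint: go right to bay.
          bay is a leaf — visit bay.
At lime: go right to ivy.
  ivy is a leaf — visit ivy.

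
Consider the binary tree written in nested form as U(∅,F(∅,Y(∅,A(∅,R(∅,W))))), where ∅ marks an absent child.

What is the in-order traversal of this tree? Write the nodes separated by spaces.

In-order visits the left subtree, then the node, then the right subtree.
At U: no left child.
Visit U.
At U: go right to F.
  At F: no left child.
  Visit F.
  At F: go right to Y.
    At Y: no left child.
    Visit Y.
    At Y: go right to A.
      At A: no left child.
      Visit A.
      At A: go right to R.
        At R: no left child.
        Visit R.
        At R: go right to W.
          W is a leaf — visit W.

U F Y A R W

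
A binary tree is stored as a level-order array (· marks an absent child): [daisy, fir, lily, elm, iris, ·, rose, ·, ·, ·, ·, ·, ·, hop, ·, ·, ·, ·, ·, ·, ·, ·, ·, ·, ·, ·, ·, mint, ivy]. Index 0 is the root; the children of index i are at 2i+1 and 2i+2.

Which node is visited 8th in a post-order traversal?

lily

Post-order visits the left subtree, then the right subtree, then the node.
At daisy: go left to fir.
  At fir: go left to elm.
    elm is a leaf — visit elm.
  At fir: go right to iris.
    iris is a leaf — visit iris.
  Visit fir.
At daisy: go right to lily.
  At lily: no left child.
  At lily: go right to rose.
    At rose: go left to hop.
      At hop: go left to mint.
        mint is a leaf — visit mint.
      At hop: go right to ivy.
        ivy is a leaf — visit ivy.
      Visit hop.
    At rose: no right child.
    Visit rose.
  Visit lily.
Visit daisy.
Full post-order sequence: elm, iris, fir, mint, ivy, hop, rose, lily, daisy.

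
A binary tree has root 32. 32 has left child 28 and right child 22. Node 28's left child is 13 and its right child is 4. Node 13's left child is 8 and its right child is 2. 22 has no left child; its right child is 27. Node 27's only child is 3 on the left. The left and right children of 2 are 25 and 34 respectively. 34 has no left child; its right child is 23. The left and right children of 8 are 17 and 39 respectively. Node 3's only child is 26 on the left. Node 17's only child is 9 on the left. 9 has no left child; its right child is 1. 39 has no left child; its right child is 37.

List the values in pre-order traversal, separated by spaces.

Pre-order visits the node, then its left subtree, then its right subtree.
Visit 32.
At 32: go left to 28.
  Visit 28.
  At 28: go left to 13.
    Visit 13.
    At 13: go left to 8.
      Visit 8.
      At 8: go left to 17.
        Visit 17.
        At 17: go left to 9.
          Visit 9.
          At 9: no left child.
          At 9: go right to 1.
            1 is a leaf — visit 1.
        At 17: no right child.
      At 8: go right to 39.
        Visit 39.
        At 39: no left child.
        At 39: go right to 37.
          37 is a leaf — visit 37.
    At 13: go right to 2.
      Visit 2.
      At 2: go left to 25.
        25 is a leaf — visit 25.
      At 2: go right to 34.
        Visit 34.
        At 34: no left child.
        At 34: go right to 23.
          23 is a leaf — visit 23.
  At 28: go right to 4.
    4 is a leaf — visit 4.
At 32: go right to 22.
  Visit 22.
  At 22: no left child.
  At 22: go right to 27.
    Visit 27.
    At 27: go left to 3.
      Visit 3.
      At 3: go left to 26.
        26 is a leaf — visit 26.
      At 3: no right child.
    At 27: no right child.

32 28 13 8 17 9 1 39 37 2 25 34 23 4 22 27 3 26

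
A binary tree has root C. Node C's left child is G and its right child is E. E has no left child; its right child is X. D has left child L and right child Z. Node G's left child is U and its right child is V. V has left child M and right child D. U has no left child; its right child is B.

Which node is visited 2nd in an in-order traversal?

B

In-order visits the left subtree, then the node, then the right subtree.
At C: go left to G.
  At G: go left to U.
    At U: no left child.
    Visit U.
    At U: go right to B.
      B is a leaf — visit B.
  Visit G.
  At G: go right to V.
    At V: go left to M.
      M is a leaf — visit M.
    Visit V.
    At V: go right to D.
      At D: go left to L.
        L is a leaf — visit L.
      Visit D.
      At D: go right to Z.
        Z is a leaf — visit Z.
Visit C.
At C: go right to E.
  At E: no left child.
  Visit E.
  At E: go right to X.
    X is a leaf — visit X.
Full in-order sequence: U, B, G, M, V, L, D, Z, C, E, X.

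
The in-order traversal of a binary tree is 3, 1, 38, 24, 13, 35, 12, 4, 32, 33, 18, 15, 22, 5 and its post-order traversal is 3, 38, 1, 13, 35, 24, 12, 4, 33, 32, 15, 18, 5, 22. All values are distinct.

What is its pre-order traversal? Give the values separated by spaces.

22 18 32 4 12 24 1 3 38 35 13 33 15 5

The last element of post-order is the root; it splits in-order into left and right subtrees.
Root 22: left subtree has 12 nodes {3, 1, 38, 24, 13, 35, 12, 4, 32, 33, 18, 15}, right has 1 {5}.
  Root 18: left subtree has 10 nodes {3, 1, 38, 24, 13, 35, 12, 4, 32, 33}, right has 1 {15}.
    Root 32: left subtree has 8 nodes {3, 1, 38, 24, 13, 35, 12, 4}, right has 1 {33}.
      Root 4: left subtree has 7 nodes {3, 1, 38, 24, 13, 35, 12}, right has 0 { }.
        Root 12: left subtree has 6 nodes {3, 1, 38, 24, 13, 35}, right has 0 { }.
          Root 24: left subtree has 3 nodes {3, 1, 38}, right has 2 {13, 35}.
            Root 1: left subtree has 1 node {3}, right has 1 {38}.
            Root 35: left subtree has 1 node {13}, right has 0 { }.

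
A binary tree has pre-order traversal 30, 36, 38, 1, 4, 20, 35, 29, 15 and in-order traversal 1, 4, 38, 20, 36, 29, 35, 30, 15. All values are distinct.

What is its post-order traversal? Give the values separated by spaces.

4 1 20 38 29 35 36 15 30

The first element of pre-order is the root; it splits in-order into left and right subtrees.
Root 30: left subtree has 7 nodes {1, 4, 38, 20, 36, 29, 35}, right has 1 {15}.
  Root 36: left subtree has 4 nodes {1, 4, 38, 20}, right has 2 {29, 35}.
    Root 38: left subtree has 2 nodes {1, 4}, right has 1 {20}.
      Root 1: left subtree has 0 nodes { }, right has 1 {4}.
    Root 35: left subtree has 1 node {29}, right has 0 { }.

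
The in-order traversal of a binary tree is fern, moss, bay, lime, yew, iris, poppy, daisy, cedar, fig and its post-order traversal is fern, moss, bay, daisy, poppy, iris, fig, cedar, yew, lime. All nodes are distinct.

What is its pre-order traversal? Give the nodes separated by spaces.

The last element of post-order is the root; it splits in-order into left and right subtrees.
Root lime: left subtree has 3 nodes {fern, moss, bay}, right has 6 {yew, iris, poppy, daisy, cedar, fig}.
  Root bay: left subtree has 2 nodes {fern, moss}, right has 0 { }.
    Root moss: left subtree has 1 node {fern}, right has 0 { }.
  Root yew: left subtree has 0 nodes { }, right has 5 {iris, poppy, daisy, cedar, fig}.
    Root cedar: left subtree has 3 nodes {iris, poppy, daisy}, right has 1 {fig}.
      Root iris: left subtree has 0 nodes { }, right has 2 {poppy, daisy}.
        Root poppy: left subtree has 0 nodes { }, right has 1 {daisy}.

lime bay moss fern yew cedar iris poppy daisy fig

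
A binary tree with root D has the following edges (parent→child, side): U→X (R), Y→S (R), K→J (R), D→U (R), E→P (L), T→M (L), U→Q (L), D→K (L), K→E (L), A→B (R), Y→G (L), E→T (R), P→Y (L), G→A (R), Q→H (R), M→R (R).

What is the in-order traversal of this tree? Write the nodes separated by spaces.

In-order visits the left subtree, then the node, then the right subtree.
At D: go left to K.
  At K: go left to E.
    At E: go left to P.
      At P: go left to Y.
        At Y: go left to G.
          At G: no left child.
          Visit G.
          At G: go right to A.
            At A: no left child.
            Visit A.
            At A: go right to B.
              B is a leaf — visit B.
        Visit Y.
        At Y: go right to S.
          S is a leaf — visit S.
      Visit P.
      At P: no right child.
    Visit E.
    At E: go right to T.
      At T: go left to M.
        At M: no left child.
        Visit M.
        At M: go right to R.
          R is a leaf — visit R.
      Visit T.
      At T: no right child.
  Visit K.
  At K: go right to J.
    J is a leaf — visit J.
Visit D.
At D: go right to U.
  At U: go left to Q.
    At Q: no left child.
    Visit Q.
    At Q: go right to H.
      H is a leaf — visit H.
  Visit U.
  At U: go right to X.
    X is a leaf — visit X.

G A B Y S P E M R T K J D Q H U X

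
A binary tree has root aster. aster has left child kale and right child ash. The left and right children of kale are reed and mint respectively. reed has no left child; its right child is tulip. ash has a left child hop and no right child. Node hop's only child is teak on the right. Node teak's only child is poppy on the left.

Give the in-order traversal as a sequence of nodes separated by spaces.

reed tulip kale mint aster hop poppy teak ash

In-order visits the left subtree, then the node, then the right subtree.
At aster: go left to kale.
  At kale: go left to reed.
    At reed: no left child.
    Visit reed.
    At reed: go right to tulip.
      tulip is a leaf — visit tulip.
  Visit kale.
  At kale: go right to mint.
    mint is a leaf — visit mint.
Visit aster.
At aster: go right to ash.
  At ash: go left to hop.
    At hop: no left child.
    Visit hop.
    At hop: go right to teak.
      At teak: go left to poppy.
        poppy is a leaf — visit poppy.
      Visit teak.
      At teak: no right child.
  Visit ash.
  At ash: no right child.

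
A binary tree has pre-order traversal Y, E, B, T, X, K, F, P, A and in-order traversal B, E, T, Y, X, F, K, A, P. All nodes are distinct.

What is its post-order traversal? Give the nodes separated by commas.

B, T, E, F, A, P, K, X, Y

The first element of pre-order is the root; it splits in-order into left and right subtrees.
Root Y: left subtree has 3 nodes {B, E, T}, right has 5 {X, F, K, A, P}.
  Root E: left subtree has 1 node {B}, right has 1 {T}.
  Root X: left subtree has 0 nodes { }, right has 4 {F, K, A, P}.
    Root K: left subtree has 1 node {F}, right has 2 {A, P}.
      Root P: left subtree has 1 node {A}, right has 0 { }.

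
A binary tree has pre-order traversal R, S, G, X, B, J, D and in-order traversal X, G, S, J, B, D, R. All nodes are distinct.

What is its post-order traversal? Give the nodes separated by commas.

X, G, J, D, B, S, R

The first element of pre-order is the root; it splits in-order into left and right subtrees.
Root R: left subtree has 6 nodes {X, G, S, J, B, D}, right has 0 { }.
  Root S: left subtree has 2 nodes {X, G}, right has 3 {J, B, D}.
    Root G: left subtree has 1 node {X}, right has 0 { }.
    Root B: left subtree has 1 node {J}, right has 1 {D}.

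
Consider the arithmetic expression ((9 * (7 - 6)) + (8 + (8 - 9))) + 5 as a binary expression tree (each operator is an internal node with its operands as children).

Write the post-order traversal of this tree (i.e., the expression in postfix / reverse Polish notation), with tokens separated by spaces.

9 7 6 - * 8 8 9 - + + 5 +

Post-order on an expression tree gives postfix notation: for each operator, emit left operand, right operand, then the operator.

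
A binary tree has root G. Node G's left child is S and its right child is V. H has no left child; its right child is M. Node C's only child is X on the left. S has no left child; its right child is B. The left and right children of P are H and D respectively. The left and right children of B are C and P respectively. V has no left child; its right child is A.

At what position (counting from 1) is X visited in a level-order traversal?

Level-order visits nodes level by level from the root, left to right within each level.
Level 0: G
Level 1: S, V
Level 2: B, A
Level 3: C, P
Level 4: X, H, D
Level 5: M
Full level-order sequence: G, S, V, B, A, C, P, X, H, D, M.

8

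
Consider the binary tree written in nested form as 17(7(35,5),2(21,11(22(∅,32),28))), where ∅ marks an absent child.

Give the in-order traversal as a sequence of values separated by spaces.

In-order visits the left subtree, then the node, then the right subtree.
At 17: go left to 7.
  At 7: go left to 35.
    35 is a leaf — visit 35.
  Visit 7.
  At 7: go right to 5.
    5 is a leaf — visit 5.
Visit 17.
At 17: go right to 2.
  At 2: go left to 21.
    21 is a leaf — visit 21.
  Visit 2.
  At 2: go right to 11.
    At 11: go left to 22.
      At 22: no left child.
      Visit 22.
      At 22: go right to 32.
        32 is a leaf — visit 32.
    Visit 11.
    At 11: go right to 28.
      28 is a leaf — visit 28.

35 7 5 17 21 2 22 32 11 28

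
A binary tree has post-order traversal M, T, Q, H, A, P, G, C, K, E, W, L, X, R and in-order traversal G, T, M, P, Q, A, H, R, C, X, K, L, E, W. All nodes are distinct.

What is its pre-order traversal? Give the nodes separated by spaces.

The last element of post-order is the root; it splits in-order into left and right subtrees.
Root R: left subtree has 7 nodes {G, T, M, P, Q, A, H}, right has 6 {C, X, K, L, E, W}.
  Root G: left subtree has 0 nodes { }, right has 6 {T, M, P, Q, A, H}.
    Root P: left subtree has 2 nodes {T, M}, right has 3 {Q, A, H}.
      Root T: left subtree has 0 nodes { }, right has 1 {M}.
      Root A: left subtree has 1 node {Q}, right has 1 {H}.
  Root X: left subtree has 1 node {C}, right has 4 {K, L, E, W}.
    Root L: left subtree has 1 node {K}, right has 2 {E, W}.
      Root W: left subtree has 1 node {E}, right has 0 { }.

R G P T M A Q H X C L K W E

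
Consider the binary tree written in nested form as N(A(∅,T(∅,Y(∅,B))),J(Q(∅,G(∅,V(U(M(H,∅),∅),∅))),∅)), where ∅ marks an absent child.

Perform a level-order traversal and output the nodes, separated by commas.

N, A, J, T, Q, Y, G, B, V, U, M, H

Level-order visits nodes level by level from the root, left to right within each level.
Level 0: N
Level 1: A, J
Level 2: T, Q
Level 3: Y, G
Level 4: B, V
Level 5: U
Level 6: M
Level 7: H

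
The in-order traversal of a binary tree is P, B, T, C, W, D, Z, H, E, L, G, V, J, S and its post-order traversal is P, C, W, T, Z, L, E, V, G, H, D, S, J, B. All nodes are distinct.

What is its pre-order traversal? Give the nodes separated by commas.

The last element of post-order is the root; it splits in-order into left and right subtrees.
Root B: left subtree has 1 node {P}, right has 12 {T, C, W, D, Z, H, E, L, G, V, J, S}.
  Root J: left subtree has 10 nodes {T, C, W, D, Z, H, E, L, G, V}, right has 1 {S}.
    Root D: left subtree has 3 nodes {T, C, W}, right has 6 {Z, H, E, L, G, V}.
      Root T: left subtree has 0 nodes { }, right has 2 {C, W}.
        Root W: left subtree has 1 node {C}, right has 0 { }.
      Root H: left subtree has 1 node {Z}, right has 4 {E, L, G, V}.
        Root G: left subtree has 2 nodes {E, L}, right has 1 {V}.
          Root E: left subtree has 0 nodes { }, right has 1 {L}.

B, P, J, D, T, W, C, H, Z, G, E, L, V, S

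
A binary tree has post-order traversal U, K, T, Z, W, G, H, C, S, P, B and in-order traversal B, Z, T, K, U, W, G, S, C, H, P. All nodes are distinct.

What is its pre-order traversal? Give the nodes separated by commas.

The last element of post-order is the root; it splits in-order into left and right subtrees.
Root B: left subtree has 0 nodes { }, right has 10 {Z, T, K, U, W, G, S, C, H, P}.
  Root P: left subtree has 9 nodes {Z, T, K, U, W, G, S, C, H}, right has 0 { }.
    Root S: left subtree has 6 nodes {Z, T, K, U, W, G}, right has 2 {C, H}.
      Root G: left subtree has 5 nodes {Z, T, K, U, W}, right has 0 { }.
        Root W: left subtree has 4 nodes {Z, T, K, U}, right has 0 { }.
          Root Z: left subtree has 0 nodes { }, right has 3 {T, K, U}.
            Root T: left subtree has 0 nodes { }, right has 2 {K, U}.
              Root K: left subtree has 0 nodes { }, right has 1 {U}.
      Root C: left subtree has 0 nodes { }, right has 1 {H}.

B, P, S, G, W, Z, T, K, U, C, H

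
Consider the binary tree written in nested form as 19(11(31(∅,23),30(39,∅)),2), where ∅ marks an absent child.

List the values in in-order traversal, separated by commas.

31, 23, 11, 39, 30, 19, 2

In-order visits the left subtree, then the node, then the right subtree.
At 19: go left to 11.
  At 11: go left to 31.
    At 31: no left child.
    Visit 31.
    At 31: go right to 23.
      23 is a leaf — visit 23.
  Visit 11.
  At 11: go right to 30.
    At 30: go left to 39.
      39 is a leaf — visit 39.
    Visit 30.
    At 30: no right child.
Visit 19.
At 19: go right to 2.
  2 is a leaf — visit 2.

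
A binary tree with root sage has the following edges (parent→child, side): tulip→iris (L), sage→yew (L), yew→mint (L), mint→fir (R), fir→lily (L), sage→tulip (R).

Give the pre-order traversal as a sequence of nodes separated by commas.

Pre-order visits the node, then its left subtree, then its right subtree.
Visit sage.
At sage: go left to yew.
  Visit yew.
  At yew: go left to mint.
    Visit mint.
    At mint: no left child.
    At mint: go right to fir.
      Visit fir.
      At fir: go left to lily.
        lily is a leaf — visit lily.
      At fir: no right child.
  At yew: no right child.
At sage: go right to tulip.
  Visit tulip.
  At tulip: go left to iris.
    iris is a leaf — visit iris.
  At tulip: no right child.

sage, yew, mint, fir, lily, tulip, iris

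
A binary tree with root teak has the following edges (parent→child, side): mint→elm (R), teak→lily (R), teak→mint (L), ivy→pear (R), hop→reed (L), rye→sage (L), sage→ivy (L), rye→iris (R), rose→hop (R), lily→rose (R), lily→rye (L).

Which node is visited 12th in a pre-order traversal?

Pre-order visits the node, then its left subtree, then its right subtree.
Visit teak.
At teak: go left to mint.
  Visit mint.
  At mint: no left child.
  At mint: go right to elm.
    elm is a leaf — visit elm.
At teak: go right to lily.
  Visit lily.
  At lily: go left to rye.
    Visit rye.
    At rye: go left to sage.
      Visit sage.
      At sage: go left to ivy.
        Visit ivy.
        At ivy: no left child.
        At ivy: go right to pear.
          pear is a leaf — visit pear.
      At sage: no right child.
    At rye: go right to iris.
      iris is a leaf — visit iris.
  At lily: go right to rose.
    Visit rose.
    At rose: no left child.
    At rose: go right to hop.
      Visit hop.
      At hop: go left to reed.
        reed is a leaf — visit reed.
      At hop: no right child.
Full pre-order sequence: teak, mint, elm, lily, rye, sage, ivy, pear, iris, rose, hop, reed.

reed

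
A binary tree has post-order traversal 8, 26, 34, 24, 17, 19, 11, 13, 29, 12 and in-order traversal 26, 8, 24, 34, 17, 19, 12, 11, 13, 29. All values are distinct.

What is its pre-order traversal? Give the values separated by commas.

12, 19, 17, 24, 26, 8, 34, 29, 13, 11

The last element of post-order is the root; it splits in-order into left and right subtrees.
Root 12: left subtree has 6 nodes {26, 8, 24, 34, 17, 19}, right has 3 {11, 13, 29}.
  Root 19: left subtree has 5 nodes {26, 8, 24, 34, 17}, right has 0 { }.
    Root 17: left subtree has 4 nodes {26, 8, 24, 34}, right has 0 { }.
      Root 24: left subtree has 2 nodes {26, 8}, right has 1 {34}.
        Root 26: left subtree has 0 nodes { }, right has 1 {8}.
  Root 29: left subtree has 2 nodes {11, 13}, right has 0 { }.
    Root 13: left subtree has 1 node {11}, right has 0 { }.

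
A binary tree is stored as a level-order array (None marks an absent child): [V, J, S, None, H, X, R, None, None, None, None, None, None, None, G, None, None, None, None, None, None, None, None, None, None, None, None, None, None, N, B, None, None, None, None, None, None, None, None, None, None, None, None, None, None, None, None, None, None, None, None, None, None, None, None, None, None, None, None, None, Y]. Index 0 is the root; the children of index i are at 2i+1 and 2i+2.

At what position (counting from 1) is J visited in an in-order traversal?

In-order visits the left subtree, then the node, then the right subtree.
At V: go left to J.
  At J: no left child.
  Visit J.
  At J: go right to H.
    H is a leaf — visit H.
Visit V.
At V: go right to S.
  At S: go left to X.
    X is a leaf — visit X.
  Visit S.
  At S: go right to R.
    At R: no left child.
    Visit R.
    At R: go right to G.
      At G: go left to N.
        At N: no left child.
        Visit N.
        At N: go right to Y.
          Y is a leaf — visit Y.
      Visit G.
      At G: go right to B.
        B is a leaf — visit B.
Full in-order sequence: J, H, V, X, S, R, N, Y, G, B.

1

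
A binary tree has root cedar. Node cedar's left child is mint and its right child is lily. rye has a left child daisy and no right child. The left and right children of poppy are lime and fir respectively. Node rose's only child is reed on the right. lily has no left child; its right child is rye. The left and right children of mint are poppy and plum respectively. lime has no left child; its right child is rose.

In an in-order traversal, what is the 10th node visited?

In-order visits the left subtree, then the node, then the right subtree.
At cedar: go left to mint.
  At mint: go left to poppy.
    At poppy: go left to lime.
      At lime: no left child.
      Visit lime.
      At lime: go right to rose.
        At rose: no left child.
        Visit rose.
        At rose: go right to reed.
          reed is a leaf — visit reed.
    Visit poppy.
    At poppy: go right to fir.
      fir is a leaf — visit fir.
  Visit mint.
  At mint: go right to plum.
    plum is a leaf — visit plum.
Visit cedar.
At cedar: go right to lily.
  At lily: no left child.
  Visit lily.
  At lily: go right to rye.
    At rye: go left to daisy.
      daisy is a leaf — visit daisy.
    Visit rye.
    At rye: no right child.
Full in-order sequence: lime, rose, reed, poppy, fir, mint, plum, cedar, lily, daisy, rye.

daisy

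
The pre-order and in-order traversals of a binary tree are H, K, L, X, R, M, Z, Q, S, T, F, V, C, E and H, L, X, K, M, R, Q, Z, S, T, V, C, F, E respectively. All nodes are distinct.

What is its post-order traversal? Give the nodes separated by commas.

The first element of pre-order is the root; it splits in-order into left and right subtrees.
Root H: left subtree has 0 nodes { }, right has 13 {L, X, K, M, R, Q, Z, S, T, V, C, F, E}.
  Root K: left subtree has 2 nodes {L, X}, right has 10 {M, R, Q, Z, S, T, V, C, F, E}.
    Root L: left subtree has 0 nodes { }, right has 1 {X}.
    Root R: left subtree has 1 node {M}, right has 8 {Q, Z, S, T, V, C, F, E}.
      Root Z: left subtree has 1 node {Q}, right has 6 {S, T, V, C, F, E}.
        Root S: left subtree has 0 nodes { }, right has 5 {T, V, C, F, E}.
          Root T: left subtree has 0 nodes { }, right has 4 {V, C, F, E}.
            Root F: left subtree has 2 nodes {V, C}, right has 1 {E}.
              Root V: left subtree has 0 nodes { }, right has 1 {C}.

X, L, M, Q, C, V, E, F, T, S, Z, R, K, H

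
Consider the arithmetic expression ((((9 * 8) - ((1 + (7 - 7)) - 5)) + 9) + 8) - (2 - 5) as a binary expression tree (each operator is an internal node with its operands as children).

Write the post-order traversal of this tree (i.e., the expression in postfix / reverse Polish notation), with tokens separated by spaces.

9 8 * 1 7 7 - + 5 - - 9 + 8 + 2 5 - -

Post-order on an expression tree gives postfix notation: for each operator, emit left operand, right operand, then the operator.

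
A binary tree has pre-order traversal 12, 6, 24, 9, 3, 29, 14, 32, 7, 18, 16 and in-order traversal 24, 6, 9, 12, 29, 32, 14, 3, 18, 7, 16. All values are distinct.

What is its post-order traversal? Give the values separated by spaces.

The first element of pre-order is the root; it splits in-order into left and right subtrees.
Root 12: left subtree has 3 nodes {24, 6, 9}, right has 7 {29, 32, 14, 3, 18, 7, 16}.
  Root 6: left subtree has 1 node {24}, right has 1 {9}.
  Root 3: left subtree has 3 nodes {29, 32, 14}, right has 3 {18, 7, 16}.
    Root 29: left subtree has 0 nodes { }, right has 2 {32, 14}.
      Root 14: left subtree has 1 node {32}, right has 0 { }.
    Root 7: left subtree has 1 node {18}, right has 1 {16}.

24 9 6 32 14 29 18 16 7 3 12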